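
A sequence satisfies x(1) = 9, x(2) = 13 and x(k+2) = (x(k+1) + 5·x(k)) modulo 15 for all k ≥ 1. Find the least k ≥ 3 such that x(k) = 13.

Computing terms: x(1) = 9; x(2) = 13; x(3) = 13; x(4) = 3; x(5) = 8; x(6) = 8; x(7) = 3; x(8) = 13; x(9) = 13.
Since (x(8), x(9)) = (x(2), x(3)) = (13, 13) (two consecutive terms determine the rest), the sequence is eventually periodic: after a pre-period of length 1 it cycles with period 6.
The value 13 first appears (with k ≥ 3) at x(3).

3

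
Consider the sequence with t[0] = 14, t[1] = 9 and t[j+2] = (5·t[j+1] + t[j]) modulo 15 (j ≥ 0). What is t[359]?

t[0] = 14; t[1] = 9; t[2] = 14; t[3] = 4; t[4] = 4; t[5] = 9; t[6] = 4; t[7] = 14; t[8] = 14; t[9] = 9.
Since (t[8], t[9]) = (t[0], t[1]) = (14, 9) (two consecutive terms determine the rest), the sequence is periodic with period 8.
(359 - 0) mod 8 = 7, so t[359] = t[7] = 14.

14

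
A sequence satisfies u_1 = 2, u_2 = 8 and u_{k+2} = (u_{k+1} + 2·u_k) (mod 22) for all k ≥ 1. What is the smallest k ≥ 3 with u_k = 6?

4

Computing terms: u_1 = 2; u_2 = 8; u_3 = 12; u_4 = 6; u_5 = 8; u_6 = 20; u_7 = 14; u_8 = 10; u_9 = 16; u_{10} = 14; u_{11} = 2; u_{12} = 8.
The sequence repeats with period 10.
The value 6 first appears (with k ≥ 3) at u_4.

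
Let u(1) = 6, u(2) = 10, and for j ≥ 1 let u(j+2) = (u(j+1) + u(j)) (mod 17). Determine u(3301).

Computing terms: u(1) = 6; u(2) = 10; u(3) = 16; u(4) = 9; u(5) = 8; u(6) = 0; u(7) = 8; u(8) = 8; u(9) = 16; u(10) = 7; u(11) = 6; u(12) = 13; u(13) = 2; u(14) = 15; u(15) = 0; u(16) = 15; u(17) = 15; u(18) = 13; u(19) = 11; u(20) = 7; u(21) = 1; u(22) = 8; u(23) = 9; u(24) = 0; u(25) = 9; u(26) = 9; u(27) = 1; u(28) = 10; u(29) = 11; u(30) = 4; u(31) = 15; u(32) = 2; u(33) = 0; u(34) = 2; u(35) = 2; u(36) = 4; u(37) = 6; u(38) = 10.
The sequence repeats with period 36.
(3301 - 1) mod 36 = 24, so u(3301) = u(25) = 9.

9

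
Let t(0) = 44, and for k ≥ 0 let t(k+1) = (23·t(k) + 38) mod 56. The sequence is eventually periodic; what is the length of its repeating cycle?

Listing terms: t(0) = 44; t(1) = 42; t(2) = 52; t(3) = 2; t(4) = 28; t(5) = 10; t(6) = 44.
Since t(6) = t(0) = 44, the sequence is periodic with period 6.

6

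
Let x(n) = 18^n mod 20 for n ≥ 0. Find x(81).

x(0) = 1,  x(1) = 18,  x(2) = 4,  x(3) = 12,  x(4) = 16,  x(5) = 8,  x(6) = 4.
Since x(6) = x(2) = 4, the sequence is eventually periodic: after a pre-period of length 2 it cycles with period 4.
For n ≥ 2, x(n) depends only on (n - 2) mod 4. (81 - 2) mod 4 = 3, so x(81) = x(5) = 8.

8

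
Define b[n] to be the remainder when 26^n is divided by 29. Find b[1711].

2

b[1] = 26; b[2] = 9; b[3] = 2; b[4] = 23; b[5] = 18; b[6] = 4; b[7] = 17; b[8] = 7; b[9] = 8; b[10] = 5; b[11] = 14; b[12] = 16; b[13] = 10; b[14] = 28; b[15] = 3; b[16] = 20; b[17] = 27; b[18] = 6; b[19] = 11; b[20] = 25; b[21] = 12; b[22] = 22; b[23] = 21; b[24] = 24; b[25] = 15; b[26] = 13; b[27] = 19; b[28] = 1; b[29] = 26.
Since b[29] = b[1] = 26, the sequence is periodic with period 28.
So b[1711] = b[1 + ((1711-1) mod 28)] = b[3] = 2.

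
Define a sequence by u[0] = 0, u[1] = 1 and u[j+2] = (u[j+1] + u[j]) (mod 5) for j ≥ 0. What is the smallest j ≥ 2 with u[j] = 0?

Listing terms: u[0] = 0, u[1] = 1, u[2] = 1, u[3] = 2, u[4] = 3, u[5] = 0, u[6] = 3, u[7] = 3, u[8] = 1, u[9] = 4, u[10] = 0, u[11] = 4, u[12] = 4, u[13] = 3, u[14] = 2, u[15] = 0, u[16] = 2, u[17] = 2, u[18] = 4, u[19] = 1, u[20] = 0, u[21] = 1.
Since (u[20], u[21]) = (u[0], u[1]) = (0, 1) (two consecutive terms determine the rest), the sequence is periodic with period 20.
The value 0 first appears (with j ≥ 2) at u[5].

5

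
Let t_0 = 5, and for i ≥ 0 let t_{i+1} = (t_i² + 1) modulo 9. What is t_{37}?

t_0 = 5, t_1 = 8, t_2 = 2, t_3 = 5.
The sequence repeats with period 3.
So t_{37} = t_{0 + ((37-0) mod 3)} = t_1 = 8.

8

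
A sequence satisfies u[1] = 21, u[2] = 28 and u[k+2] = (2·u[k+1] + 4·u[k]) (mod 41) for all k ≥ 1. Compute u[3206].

33

Listing terms: u[1] = 21,  u[2] = 28,  u[3] = 17,  u[4] = 23,  u[5] = 32,  u[6] = 33,  u[7] = 30,  u[8] = 28,  u[9] = 12,  u[10] = 13,  u[11] = 33,  u[12] = 36,  u[13] = 40,  u[14] = 19,  u[15] = 34,  u[16] = 21,  u[17] = 14,  u[18] = 30,  u[19] = 34,  u[20] = 24,  u[21] = 20,  u[22] = 13,  u[23] = 24,  u[24] = 18,  u[25] = 9,  u[26] = 8,  u[27] = 11,  u[28] = 13,  u[29] = 29,  u[30] = 28,  u[31] = 8,  u[32] = 5,  u[33] = 1,  u[34] = 22,  u[35] = 7,  u[36] = 20,  u[37] = 27,  u[38] = 11,  u[39] = 7,  u[40] = 17,  u[41] = 21,  u[42] = 28.
The sequence repeats with period 40.
(3206 - 1) mod 40 = 5, so u[3206] = u[6] = 33.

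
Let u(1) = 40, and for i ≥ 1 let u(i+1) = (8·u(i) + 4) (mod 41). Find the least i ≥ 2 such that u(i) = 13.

Listing terms: u(1) = 40,  u(2) = 37,  u(3) = 13,  u(4) = 26,  u(5) = 7,  u(6) = 19,  u(7) = 33,  u(8) = 22,  u(9) = 16,  u(10) = 9,  u(11) = 35,  u(12) = 38,  u(13) = 21,  u(14) = 8,  u(15) = 27,  u(16) = 15,  u(17) = 1,  u(18) = 12,  u(19) = 18,  u(20) = 25,  u(21) = 40.
The sequence repeats with period 20.
The value 13 first appears (with i ≥ 2) at u(3).

3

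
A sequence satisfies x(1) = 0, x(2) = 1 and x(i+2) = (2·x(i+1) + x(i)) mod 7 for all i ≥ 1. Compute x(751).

We have x(1) = 0, x(2) = 1, x(3) = 2, x(4) = 5, x(5) = 5, x(6) = 1, x(7) = 0, x(8) = 1.
The sequence repeats with period 6.
(751 - 1) mod 6 = 0, so x(751) = x(1) = 0.

0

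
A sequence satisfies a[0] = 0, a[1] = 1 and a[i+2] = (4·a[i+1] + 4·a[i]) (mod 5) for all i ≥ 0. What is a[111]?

Computing terms: a[0] = 0, a[1] = 1, a[2] = 4, a[3] = 0, a[4] = 1.
The sequence repeats with period 3.
So a[111] = a[0 + ((111-0) mod 3)] = a[0] = 0.

0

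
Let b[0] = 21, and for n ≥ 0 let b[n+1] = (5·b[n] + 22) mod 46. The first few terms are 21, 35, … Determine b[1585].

35

Listing terms: b[0] = 21; b[1] = 35; b[2] = 13; b[3] = 41; b[4] = 43; b[5] = 7; b[6] = 11; b[7] = 31; b[8] = 39; b[9] = 33; b[10] = 3; b[11] = 37; b[12] = 23; b[13] = 45; b[14] = 17; b[15] = 15; b[16] = 5; b[17] = 1; b[18] = 27; b[19] = 19; b[20] = 25; b[21] = 9; b[22] = 21.
Since b[22] = b[0] = 21, the sequence is periodic with period 22.
(1585 - 0) mod 22 = 1, so b[1585] = b[1] = 35.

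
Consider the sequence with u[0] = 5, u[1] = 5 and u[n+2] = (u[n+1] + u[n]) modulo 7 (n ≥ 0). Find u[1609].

2

Listing terms: u[0] = 5,  u[1] = 5,  u[2] = 3,  u[3] = 1,  u[4] = 4,  u[5] = 5,  u[6] = 2,  u[7] = 0,  u[8] = 2,  u[9] = 2,  u[10] = 4,  u[11] = 6,  u[12] = 3,  u[13] = 2,  u[14] = 5,  u[15] = 0,  u[16] = 5,  u[17] = 5.
The sequence repeats with period 16.
(1609 - 0) mod 16 = 9, so u[1609] = u[9] = 2.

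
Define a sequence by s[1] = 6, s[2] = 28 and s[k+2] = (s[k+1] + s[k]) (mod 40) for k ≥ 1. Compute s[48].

22

Computing terms: s[1] = 6, s[2] = 28, s[3] = 34, s[4] = 22, s[5] = 16, s[6] = 38, s[7] = 14, s[8] = 12, s[9] = 26, s[10] = 38, s[11] = 24, s[12] = 22, s[13] = 6, s[14] = 28.
Since (s[13], s[14]) = (s[1], s[2]) = (6, 28) (two consecutive terms determine the rest), the sequence is periodic with period 12.
(48 - 1) mod 12 = 11, so s[48] = s[12] = 22.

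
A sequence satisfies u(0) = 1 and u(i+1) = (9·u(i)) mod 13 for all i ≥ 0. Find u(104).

u(0) = 1; u(1) = 9; u(2) = 3; u(3) = 1.
The sequence repeats with period 3.
(104 - 0) mod 3 = 2, so u(104) = u(2) = 3.

3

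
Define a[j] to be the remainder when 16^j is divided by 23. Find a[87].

13

We have a[1] = 16, a[2] = 3, a[3] = 2, a[4] = 9, a[5] = 6, a[6] = 4, a[7] = 18, a[8] = 12, a[9] = 8, a[10] = 13, a[11] = 1, a[12] = 16.
Since a[12] = a[1] = 16, the sequence is periodic with period 11.
So a[87] = a[1 + ((87-1) mod 11)] = a[10] = 13.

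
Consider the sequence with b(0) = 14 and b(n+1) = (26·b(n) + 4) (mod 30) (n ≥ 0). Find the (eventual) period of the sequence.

5

Listing terms: b(0) = 14, b(1) = 8, b(2) = 2, b(3) = 26, b(4) = 20, b(5) = 14.
Since b(5) = b(0) = 14, the sequence is periodic with period 5.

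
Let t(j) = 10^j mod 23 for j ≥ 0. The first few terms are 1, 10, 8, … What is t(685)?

11

Computing terms: t(0) = 1,  t(1) = 10,  t(2) = 8,  t(3) = 11,  t(4) = 18,  t(5) = 19,  t(6) = 6,  t(7) = 14,  t(8) = 2,  t(9) = 20,  t(10) = 16,  t(11) = 22,  t(12) = 13,  t(13) = 15,  t(14) = 12,  t(15) = 5,  t(16) = 4,  t(17) = 17,  t(18) = 9,  t(19) = 21,  t(20) = 3,  t(21) = 7,  t(22) = 1.
The sequence repeats with period 22.
(685 - 0) mod 22 = 3, so t(685) = t(3) = 11.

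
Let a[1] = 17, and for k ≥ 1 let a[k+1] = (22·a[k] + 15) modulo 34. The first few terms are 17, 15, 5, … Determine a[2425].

1

Computing terms: a[1] = 17,  a[2] = 15,  a[3] = 5,  a[4] = 23,  a[5] = 11,  a[6] = 19,  a[7] = 25,  a[8] = 21,  a[9] = 1,  a[10] = 3,  a[11] = 13,  a[12] = 29,  a[13] = 7,  a[14] = 33,  a[15] = 27,  a[16] = 31,  a[17] = 17.
The sequence repeats with period 16.
So a[2425] = a[1 + ((2425-1) mod 16)] = a[9] = 1.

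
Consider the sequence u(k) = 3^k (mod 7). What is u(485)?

u(0) = 1,  u(1) = 3,  u(2) = 2,  u(3) = 6,  u(4) = 4,  u(5) = 5,  u(6) = 1.
The sequence repeats with period 6.
So u(485) = u(0 + ((485-0) mod 6)) = u(5) = 5.

5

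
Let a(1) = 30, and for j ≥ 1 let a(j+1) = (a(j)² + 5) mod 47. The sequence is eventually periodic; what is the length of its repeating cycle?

We have a(1) = 30,  a(2) = 12,  a(3) = 8,  a(4) = 22,  a(5) = 19,  a(6) = 37,  a(7) = 11,  a(8) = 32,  a(9) = 42,  a(10) = 30.
Since a(10) = a(1) = 30, the sequence is periodic with period 9.

9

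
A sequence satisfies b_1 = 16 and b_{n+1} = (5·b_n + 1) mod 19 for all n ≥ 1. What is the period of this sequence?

9

Computing terms: b_1 = 16,  b_2 = 5,  b_3 = 7,  b_4 = 17,  b_5 = 10,  b_6 = 13,  b_7 = 9,  b_8 = 8,  b_9 = 3,  b_{10} = 16.
The sequence repeats with period 9.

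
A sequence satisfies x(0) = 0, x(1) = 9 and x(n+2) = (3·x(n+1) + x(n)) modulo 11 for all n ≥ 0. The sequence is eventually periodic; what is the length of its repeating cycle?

8

Listing terms: x(0) = 0; x(1) = 9; x(2) = 5; x(3) = 2; x(4) = 0; x(5) = 2; x(6) = 6; x(7) = 9; x(8) = 0; x(9) = 9.
The sequence repeats with period 8.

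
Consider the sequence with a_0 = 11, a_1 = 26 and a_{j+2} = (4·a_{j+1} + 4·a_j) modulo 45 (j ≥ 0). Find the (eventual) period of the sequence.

24

We have a_0 = 11,  a_1 = 26,  a_2 = 13,  a_3 = 21,  a_4 = 1,  a_5 = 43,  a_6 = 41,  a_7 = 21,  a_8 = 23,  a_9 = 41,  a_{10} = 31,  a_{11} = 18,  a_{12} = 16,  a_{13} = 1,  a_{14} = 23,  a_{15} = 6,  a_{16} = 26,  a_{17} = 38,  a_{18} = 31,  a_{19} = 6,  a_{20} = 13,  a_{21} = 31,  a_{22} = 41,  a_{23} = 18,  a_{24} = 11,  a_{25} = 26.
The sequence repeats with period 24.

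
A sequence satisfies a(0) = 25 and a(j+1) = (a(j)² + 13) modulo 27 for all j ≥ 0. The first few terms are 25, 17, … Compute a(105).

Listing terms: a(0) = 25,  a(1) = 17,  a(2) = 5,  a(3) = 11,  a(4) = 26,  a(5) = 14,  a(6) = 20,  a(7) = 8,  a(8) = 23,  a(9) = 2,  a(10) = 17.
Since a(10) = a(1) = 17, the sequence is eventually periodic: after a pre-period of length 1 it cycles with period 9.
For j ≥ 1, a(j) depends only on (j - 1) mod 9. (105 - 1) mod 9 = 5, so a(105) = a(6) = 20.

20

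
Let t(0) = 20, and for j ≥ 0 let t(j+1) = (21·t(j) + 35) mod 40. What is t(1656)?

20

Computing terms: t(0) = 20,  t(1) = 15,  t(2) = 30,  t(3) = 25,  t(4) = 0,  t(5) = 35,  t(6) = 10,  t(7) = 5,  t(8) = 20.
Since t(8) = t(0) = 20, the sequence is periodic with period 8.
(1656 - 0) mod 8 = 0, so t(1656) = t(0) = 20.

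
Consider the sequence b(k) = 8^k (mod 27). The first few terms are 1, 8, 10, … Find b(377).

17

Computing terms: b(0) = 1, b(1) = 8, b(2) = 10, b(3) = 26, b(4) = 19, b(5) = 17, b(6) = 1.
Since b(6) = b(0) = 1, the sequence is periodic with period 6.
(377 - 0) mod 6 = 5, so b(377) = b(5) = 17.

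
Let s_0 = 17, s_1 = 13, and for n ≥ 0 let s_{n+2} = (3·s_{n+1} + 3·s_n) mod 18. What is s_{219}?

9

Computing terms: s_0 = 17,  s_1 = 13,  s_2 = 0,  s_3 = 3,  s_4 = 9,  s_5 = 0,  s_6 = 9,  s_7 = 9,  s_8 = 0.
Since (s_7, s_8) = (s_4, s_5) = (9, 0) (two consecutive terms determine the rest), the sequence is eventually periodic: after a pre-period of length 4 it cycles with period 3.
For n ≥ 4, s_n depends only on (n - 4) mod 3. (219 - 4) mod 3 = 2, so s_{219} = s_6 = 9.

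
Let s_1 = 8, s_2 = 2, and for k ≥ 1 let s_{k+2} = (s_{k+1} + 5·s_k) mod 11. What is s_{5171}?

4

Computing terms: s_1 = 8, s_2 = 2, s_3 = 9, s_4 = 8, s_5 = 9, s_6 = 5, s_7 = 6, s_8 = 9, s_9 = 6, s_{10} = 7, s_{11} = 4, s_{12} = 6, s_{13} = 4, s_{14} = 1, s_{15} = 10, s_{16} = 4, s_{17} = 10, s_{18} = 8, s_{19} = 3, s_{20} = 10, s_{21} = 3, s_{22} = 9, s_{23} = 2, s_{24} = 3, s_{25} = 2, s_{26} = 6, s_{27} = 5, s_{28} = 2, s_{29} = 5, s_{30} = 4, s_{31} = 7, s_{32} = 5, s_{33} = 7, s_{34} = 10, s_{35} = 1, s_{36} = 7, s_{37} = 1, s_{38} = 3, s_{39} = 8, s_{40} = 1, s_{41} = 8, s_{42} = 2.
Since (s_{41}, s_{42}) = (s_1, s_2) = (8, 2) (two consecutive terms determine the rest), the sequence is periodic with period 40.
(5171 - 1) mod 40 = 10, so s_{5171} = s_{11} = 4.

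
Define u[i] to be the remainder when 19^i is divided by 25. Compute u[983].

9

We have u[0] = 1, u[1] = 19, u[2] = 11, u[3] = 9, u[4] = 21, u[5] = 24, u[6] = 6, u[7] = 14, u[8] = 16, u[9] = 4, u[10] = 1.
Since u[10] = u[0] = 1, the sequence is periodic with period 10.
So u[983] = u[0 + ((983-0) mod 10)] = u[3] = 9.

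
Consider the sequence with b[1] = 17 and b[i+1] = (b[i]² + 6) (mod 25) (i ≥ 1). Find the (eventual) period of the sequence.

b[1] = 17,  b[2] = 20,  b[3] = 6,  b[4] = 17.
Since b[4] = b[1] = 17, the sequence is periodic with period 3.

3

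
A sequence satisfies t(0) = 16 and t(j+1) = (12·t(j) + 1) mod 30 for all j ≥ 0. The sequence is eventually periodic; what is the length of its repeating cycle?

Computing terms: t(0) = 16, t(1) = 13, t(2) = 7, t(3) = 25, t(4) = 1, t(5) = 13.
Since t(5) = t(1) = 13, the sequence is eventually periodic: after a pre-period of length 1 it cycles with period 4.

4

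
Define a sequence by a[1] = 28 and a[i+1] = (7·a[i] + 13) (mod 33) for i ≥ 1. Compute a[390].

21

a[1] = 28, a[2] = 11, a[3] = 24, a[4] = 16, a[5] = 26, a[6] = 30, a[7] = 25, a[8] = 23, a[9] = 9, a[10] = 10, a[11] = 17, a[12] = 0, a[13] = 13, a[14] = 5, a[15] = 15, a[16] = 19, a[17] = 14, a[18] = 12, a[19] = 31, a[20] = 32, a[21] = 6, a[22] = 22, a[23] = 2, a[24] = 27, a[25] = 4, a[26] = 8, a[27] = 3, a[28] = 1, a[29] = 20, a[30] = 21, a[31] = 28.
The sequence repeats with period 30.
(390 - 1) mod 30 = 29, so a[390] = a[30] = 21.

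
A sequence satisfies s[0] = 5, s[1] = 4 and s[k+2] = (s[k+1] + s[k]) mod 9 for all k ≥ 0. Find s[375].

s[0] = 5,  s[1] = 4,  s[2] = 0,  s[3] = 4,  s[4] = 4,  s[5] = 8,  s[6] = 3,  s[7] = 2,  s[8] = 5,  s[9] = 7,  s[10] = 3,  s[11] = 1,  s[12] = 4,  s[13] = 5,  s[14] = 0,  s[15] = 5,  s[16] = 5,  s[17] = 1,  s[18] = 6,  s[19] = 7,  s[20] = 4,  s[21] = 2,  s[22] = 6,  s[23] = 8,  s[24] = 5,  s[25] = 4.
Since (s[24], s[25]) = (s[0], s[1]) = (5, 4) (two consecutive terms determine the rest), the sequence is periodic with period 24.
So s[375] = s[0 + ((375-0) mod 24)] = s[15] = 5.

5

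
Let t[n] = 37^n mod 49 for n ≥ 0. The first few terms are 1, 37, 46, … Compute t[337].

Listing terms: t[0] = 1,  t[1] = 37,  t[2] = 46,  t[3] = 36,  t[4] = 9,  t[5] = 39,  t[6] = 22,  t[7] = 30,  t[8] = 32,  t[9] = 8,  t[10] = 2,  t[11] = 25,  t[12] = 43,  t[13] = 23,  t[14] = 18,  t[15] = 29,  t[16] = 44,  t[17] = 11,  t[18] = 15,  t[19] = 16,  t[20] = 4,  t[21] = 1.
Since t[21] = t[0] = 1, the sequence is periodic with period 21.
(337 - 0) mod 21 = 1, so t[337] = t[1] = 37.

37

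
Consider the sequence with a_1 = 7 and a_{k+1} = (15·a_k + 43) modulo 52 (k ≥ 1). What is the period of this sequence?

a_1 = 7, a_2 = 44, a_3 = 27, a_4 = 32, a_5 = 3, a_6 = 36, a_7 = 11, a_8 = 0, a_9 = 43, a_{10} = 12, a_{11} = 15, a_{12} = 8, a_{13} = 7.
Since a_{13} = a_1 = 7, the sequence is periodic with period 12.

12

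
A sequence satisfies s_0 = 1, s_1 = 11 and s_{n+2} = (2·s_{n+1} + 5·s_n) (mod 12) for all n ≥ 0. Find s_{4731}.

We have s_0 = 1,  s_1 = 11,  s_2 = 3,  s_3 = 1,  s_4 = 5,  s_5 = 3,  s_6 = 7,  s_7 = 5,  s_8 = 9,  s_9 = 7,  s_{10} = 11,  s_{11} = 9,  s_{12} = 1,  s_{13} = 11.
Since (s_{12}, s_{13}) = (s_0, s_1) = (1, 11) (two consecutive terms determine the rest), the sequence is periodic with period 12.
(4731 - 0) mod 12 = 3, so s_{4731} = s_3 = 1.

1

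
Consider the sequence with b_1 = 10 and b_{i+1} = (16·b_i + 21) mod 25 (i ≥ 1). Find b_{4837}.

16

We have b_1 = 10,  b_2 = 6,  b_3 = 17,  b_4 = 18,  b_5 = 9,  b_6 = 15,  b_7 = 11,  b_8 = 22,  b_9 = 23,  b_{10} = 14,  b_{11} = 20,  b_{12} = 16,  b_{13} = 2,  b_{14} = 3,  b_{15} = 19,  b_{16} = 0,  b_{17} = 21,  b_{18} = 7,  b_{19} = 8,  b_{20} = 24,  b_{21} = 5,  b_{22} = 1,  b_{23} = 12,  b_{24} = 13,  b_{25} = 4,  b_{26} = 10.
The sequence repeats with period 25.
So b_{4837} = b_{1 + ((4837-1) mod 25)} = b_{12} = 16.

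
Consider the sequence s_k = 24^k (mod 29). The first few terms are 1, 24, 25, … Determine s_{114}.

Computing terms: s_0 = 1; s_1 = 24; s_2 = 25; s_3 = 20; s_4 = 16; s_5 = 7; s_6 = 23; s_7 = 1.
Since s_7 = s_0 = 1, the sequence is periodic with period 7.
(114 - 0) mod 7 = 2, so s_{114} = s_2 = 25.

25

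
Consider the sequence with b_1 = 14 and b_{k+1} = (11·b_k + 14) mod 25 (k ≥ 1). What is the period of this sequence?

25

Computing terms: b_1 = 14; b_2 = 18; b_3 = 12; b_4 = 21; b_5 = 20; b_6 = 9; b_7 = 13; b_8 = 7; b_9 = 16; b_{10} = 15; b_{11} = 4; b_{12} = 8; b_{13} = 2; b_{14} = 11; b_{15} = 10; b_{16} = 24; b_{17} = 3; b_{18} = 22; b_{19} = 6; b_{20} = 5; b_{21} = 19; b_{22} = 23; b_{23} = 17; b_{24} = 1; b_{25} = 0; b_{26} = 14.
The sequence repeats with period 25.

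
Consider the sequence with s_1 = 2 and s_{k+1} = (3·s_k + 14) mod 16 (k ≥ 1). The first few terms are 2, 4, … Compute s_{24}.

s_1 = 2, s_2 = 4, s_3 = 10, s_4 = 12, s_5 = 2.
The sequence repeats with period 4.
(24 - 1) mod 4 = 3, so s_{24} = s_4 = 12.

12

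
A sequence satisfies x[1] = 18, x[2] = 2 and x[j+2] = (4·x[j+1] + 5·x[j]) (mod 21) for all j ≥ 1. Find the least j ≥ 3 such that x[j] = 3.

Computing terms: x[1] = 18; x[2] = 2; x[3] = 14; x[4] = 3; x[5] = 19; x[6] = 7; x[7] = 18; x[8] = 2.
The sequence repeats with period 6.
The value 3 first appears (with j ≥ 3) at x[4].

4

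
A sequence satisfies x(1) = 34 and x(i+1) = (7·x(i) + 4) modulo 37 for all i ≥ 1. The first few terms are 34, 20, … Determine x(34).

25

x(1) = 34; x(2) = 20; x(3) = 33; x(4) = 13; x(5) = 21; x(6) = 3; x(7) = 25; x(8) = 31; x(9) = 36; x(10) = 34.
The sequence repeats with period 9.
So x(34) = x(1 + ((34-1) mod 9)) = x(7) = 25.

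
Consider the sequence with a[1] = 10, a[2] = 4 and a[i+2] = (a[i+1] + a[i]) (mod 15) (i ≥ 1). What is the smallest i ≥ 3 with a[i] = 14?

Listing terms: a[1] = 10; a[2] = 4; a[3] = 14; a[4] = 3; a[5] = 2; a[6] = 5; a[7] = 7; a[8] = 12; a[9] = 4; a[10] = 1; a[11] = 5; a[12] = 6; a[13] = 11; a[14] = 2; a[15] = 13; a[16] = 0; a[17] = 13; a[18] = 13; a[19] = 11; a[20] = 9; a[21] = 5; a[22] = 14; a[23] = 4; a[24] = 3; a[25] = 7; a[26] = 10; a[27] = 2; a[28] = 12; a[29] = 14; a[30] = 11; a[31] = 10; a[32] = 6; a[33] = 1; a[34] = 7; a[35] = 8; a[36] = 0; a[37] = 8; a[38] = 8; a[39] = 1; a[40] = 9; a[41] = 10; a[42] = 4.
Since (a[41], a[42]) = (a[1], a[2]) = (10, 4) (two consecutive terms determine the rest), the sequence is periodic with period 40.
The value 14 first appears (with i ≥ 3) at a[3].

3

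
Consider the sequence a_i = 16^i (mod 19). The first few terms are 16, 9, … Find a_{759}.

11

Computing terms: a_1 = 16, a_2 = 9, a_3 = 11, a_4 = 5, a_5 = 4, a_6 = 7, a_7 = 17, a_8 = 6, a_9 = 1, a_{10} = 16.
The sequence repeats with period 9.
So a_{759} = a_{1 + ((759-1) mod 9)} = a_3 = 11.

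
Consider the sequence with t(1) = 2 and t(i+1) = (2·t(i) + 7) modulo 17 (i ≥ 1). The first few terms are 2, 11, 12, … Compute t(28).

14

Computing terms: t(1) = 2,  t(2) = 11,  t(3) = 12,  t(4) = 14,  t(5) = 1,  t(6) = 9,  t(7) = 8,  t(8) = 6,  t(9) = 2.
Since t(9) = t(1) = 2, the sequence is periodic with period 8.
(28 - 1) mod 8 = 3, so t(28) = t(4) = 14.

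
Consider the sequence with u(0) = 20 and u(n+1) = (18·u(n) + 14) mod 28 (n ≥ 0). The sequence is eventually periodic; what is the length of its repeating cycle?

We have u(0) = 20, u(1) = 10, u(2) = 26, u(3) = 6, u(4) = 10.
Since u(4) = u(1) = 10, the sequence is eventually periodic: after a pre-period of length 1 it cycles with period 3.

3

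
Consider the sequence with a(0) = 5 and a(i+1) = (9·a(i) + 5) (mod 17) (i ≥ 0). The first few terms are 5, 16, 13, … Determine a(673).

16

We have a(0) = 5, a(1) = 16, a(2) = 13, a(3) = 3, a(4) = 15, a(5) = 4, a(6) = 7, a(7) = 0, a(8) = 5.
Since a(8) = a(0) = 5, the sequence is periodic with period 8.
(673 - 0) mod 8 = 1, so a(673) = a(1) = 16.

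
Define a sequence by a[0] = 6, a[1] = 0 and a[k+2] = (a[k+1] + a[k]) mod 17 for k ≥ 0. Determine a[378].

a[0] = 6; a[1] = 0; a[2] = 6; a[3] = 6; a[4] = 12; a[5] = 1; a[6] = 13; a[7] = 14; a[8] = 10; a[9] = 7; a[10] = 0; a[11] = 7; a[12] = 7; a[13] = 14; a[14] = 4; a[15] = 1; a[16] = 5; a[17] = 6; a[18] = 11; a[19] = 0; a[20] = 11; a[21] = 11; a[22] = 5; a[23] = 16; a[24] = 4; a[25] = 3; a[26] = 7; a[27] = 10; a[28] = 0; a[29] = 10; a[30] = 10; a[31] = 3; a[32] = 13; a[33] = 16; a[34] = 12; a[35] = 11; a[36] = 6; a[37] = 0.
Since (a[36], a[37]) = (a[0], a[1]) = (6, 0) (two consecutive terms determine the rest), the sequence is periodic with period 36.
So a[378] = a[0 + ((378-0) mod 36)] = a[18] = 11.

11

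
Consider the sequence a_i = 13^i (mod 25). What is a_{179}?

a_0 = 1,  a_1 = 13,  a_2 = 19,  a_3 = 22,  a_4 = 11,  a_5 = 18,  a_6 = 9,  a_7 = 17,  a_8 = 21,  a_9 = 23,  a_{10} = 24,  a_{11} = 12,  a_{12} = 6,  a_{13} = 3,  a_{14} = 14,  a_{15} = 7,  a_{16} = 16,  a_{17} = 8,  a_{18} = 4,  a_{19} = 2,  a_{20} = 1.
Since a_{20} = a_0 = 1, the sequence is periodic with period 20.
(179 - 0) mod 20 = 19, so a_{179} = a_{19} = 2.

2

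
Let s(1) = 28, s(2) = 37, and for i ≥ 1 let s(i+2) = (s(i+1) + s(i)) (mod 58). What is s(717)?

7

Listing terms: s(1) = 28; s(2) = 37; s(3) = 7; s(4) = 44; s(5) = 51; s(6) = 37; s(7) = 30; s(8) = 9; s(9) = 39; s(10) = 48; s(11) = 29; s(12) = 19; s(13) = 48; s(14) = 9; s(15) = 57; s(16) = 8; s(17) = 7; s(18) = 15; s(19) = 22; s(20) = 37; s(21) = 1; s(22) = 38; s(23) = 39; s(24) = 19; s(25) = 0; s(26) = 19; s(27) = 19; s(28) = 38; s(29) = 57; s(30) = 37; s(31) = 36; s(32) = 15; s(33) = 51; s(34) = 8; s(35) = 1; s(36) = 9; s(37) = 10; s(38) = 19; s(39) = 29; s(40) = 48; s(41) = 19; s(42) = 9; s(43) = 28; s(44) = 37.
Since (s(43), s(44)) = (s(1), s(2)) = (28, 37) (two consecutive terms determine the rest), the sequence is periodic with period 42.
So s(717) = s(1 + ((717-1) mod 42)) = s(3) = 7.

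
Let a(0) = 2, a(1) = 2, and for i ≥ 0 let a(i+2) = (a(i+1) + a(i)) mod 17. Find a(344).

Listing terms: a(0) = 2, a(1) = 2, a(2) = 4, a(3) = 6, a(4) = 10, a(5) = 16, a(6) = 9, a(7) = 8, a(8) = 0, a(9) = 8, a(10) = 8, a(11) = 16, a(12) = 7, a(13) = 6, a(14) = 13, a(15) = 2, a(16) = 15, a(17) = 0, a(18) = 15, a(19) = 15, a(20) = 13, a(21) = 11, a(22) = 7, a(23) = 1, a(24) = 8, a(25) = 9, a(26) = 0, a(27) = 9, a(28) = 9, a(29) = 1, a(30) = 10, a(31) = 11, a(32) = 4, a(33) = 15, a(34) = 2, a(35) = 0, a(36) = 2, a(37) = 2.
The sequence repeats with period 36.
(344 - 0) mod 36 = 20, so a(344) = a(20) = 13.

13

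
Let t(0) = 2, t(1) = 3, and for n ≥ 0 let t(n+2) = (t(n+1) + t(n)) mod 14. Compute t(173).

7

Listing terms: t(0) = 2; t(1) = 3; t(2) = 5; t(3) = 8; t(4) = 13; t(5) = 7; t(6) = 6; t(7) = 13; t(8) = 5; t(9) = 4; t(10) = 9; t(11) = 13; t(12) = 8; t(13) = 7; t(14) = 1; t(15) = 8; t(16) = 9; t(17) = 3; t(18) = 12; t(19) = 1; t(20) = 13; t(21) = 0; t(22) = 13; t(23) = 13; t(24) = 12; t(25) = 11; t(26) = 9; t(27) = 6; t(28) = 1; t(29) = 7; t(30) = 8; t(31) = 1; t(32) = 9; t(33) = 10; t(34) = 5; t(35) = 1; t(36) = 6; t(37) = 7; t(38) = 13; t(39) = 6; t(40) = 5; t(41) = 11; t(42) = 2; t(43) = 13; t(44) = 1; t(45) = 0; t(46) = 1; t(47) = 1; t(48) = 2; t(49) = 3.
Since (t(48), t(49)) = (t(0), t(1)) = (2, 3) (two consecutive terms determine the rest), the sequence is periodic with period 48.
(173 - 0) mod 48 = 29, so t(173) = t(29) = 7.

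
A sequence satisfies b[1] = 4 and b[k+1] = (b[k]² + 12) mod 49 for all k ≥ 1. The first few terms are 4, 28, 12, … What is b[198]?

37

Listing terms: b[1] = 4; b[2] = 28; b[3] = 12; b[4] = 9; b[5] = 44; b[6] = 37; b[7] = 9.
Since b[7] = b[4] = 9, the sequence is eventually periodic: after a pre-period of length 3 it cycles with period 3.
For k ≥ 4, b[k] depends only on (k - 4) mod 3. (198 - 4) mod 3 = 2, so b[198] = b[6] = 37.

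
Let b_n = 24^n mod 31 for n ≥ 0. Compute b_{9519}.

b_0 = 1,  b_1 = 24,  b_2 = 18,  b_3 = 29,  b_4 = 14,  b_5 = 26,  b_6 = 4,  b_7 = 3,  b_8 = 10,  b_9 = 23,  b_{10} = 25,  b_{11} = 11,  b_{12} = 16,  b_{13} = 12,  b_{14} = 9,  b_{15} = 30,  b_{16} = 7,  b_{17} = 13,  b_{18} = 2,  b_{19} = 17,  b_{20} = 5,  b_{21} = 27,  b_{22} = 28,  b_{23} = 21,  b_{24} = 8,  b_{25} = 6,  b_{26} = 20,  b_{27} = 15,  b_{28} = 19,  b_{29} = 22,  b_{30} = 1.
Since b_{30} = b_0 = 1, the sequence is periodic with period 30.
(9519 - 0) mod 30 = 9, so b_{9519} = b_9 = 23.

23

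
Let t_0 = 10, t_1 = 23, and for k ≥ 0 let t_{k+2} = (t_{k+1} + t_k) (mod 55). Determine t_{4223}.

1

Computing terms: t_0 = 10; t_1 = 23; t_2 = 33; t_3 = 1; t_4 = 34; t_5 = 35; t_6 = 14; t_7 = 49; t_8 = 8; t_9 = 2; t_{10} = 10; t_{11} = 12; t_{12} = 22; t_{13} = 34; t_{14} = 1; t_{15} = 35; t_{16} = 36; t_{17} = 16; t_{18} = 52; t_{19} = 13; t_{20} = 10; t_{21} = 23.
The sequence repeats with period 20.
(4223 - 0) mod 20 = 3, so t_{4223} = t_3 = 1.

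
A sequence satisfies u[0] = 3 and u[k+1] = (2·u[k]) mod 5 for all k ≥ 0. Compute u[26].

2

We have u[0] = 3; u[1] = 1; u[2] = 2; u[3] = 4; u[4] = 3.
The sequence repeats with period 4.
(26 - 0) mod 4 = 2, so u[26] = u[2] = 2.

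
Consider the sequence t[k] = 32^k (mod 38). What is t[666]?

Listing terms: t[1] = 32,  t[2] = 36,  t[3] = 12,  t[4] = 4,  t[5] = 14,  t[6] = 30,  t[7] = 10,  t[8] = 16,  t[9] = 18,  t[10] = 6,  t[11] = 2,  t[12] = 26,  t[13] = 34,  t[14] = 24,  t[15] = 8,  t[16] = 28,  t[17] = 22,  t[18] = 20,  t[19] = 32.
The sequence repeats with period 18.
So t[666] = t[1 + ((666-1) mod 18)] = t[18] = 20.

20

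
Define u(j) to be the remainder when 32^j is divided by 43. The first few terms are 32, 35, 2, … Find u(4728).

41

u(1) = 32; u(2) = 35; u(3) = 2; u(4) = 21; u(5) = 27; u(6) = 4; u(7) = 42; u(8) = 11; u(9) = 8; u(10) = 41; u(11) = 22; u(12) = 16; u(13) = 39; u(14) = 1; u(15) = 32.
Since u(15) = u(1) = 32, the sequence is periodic with period 14.
(4728 - 1) mod 14 = 9, so u(4728) = u(10) = 41.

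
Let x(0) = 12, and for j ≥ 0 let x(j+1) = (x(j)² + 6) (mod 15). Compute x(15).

Listing terms: x(0) = 12,  x(1) = 0,  x(2) = 6,  x(3) = 12.
Since x(3) = x(0) = 12, the sequence is periodic with period 3.
So x(15) = x(0 + ((15-0) mod 3)) = x(0) = 12.

12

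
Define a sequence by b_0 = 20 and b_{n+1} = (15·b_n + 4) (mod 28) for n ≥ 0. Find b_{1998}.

4

b_0 = 20, b_1 = 24, b_2 = 0, b_3 = 4, b_4 = 8, b_5 = 12, b_6 = 16, b_7 = 20.
Since b_7 = b_0 = 20, the sequence is periodic with period 7.
(1998 - 0) mod 7 = 3, so b_{1998} = b_3 = 4.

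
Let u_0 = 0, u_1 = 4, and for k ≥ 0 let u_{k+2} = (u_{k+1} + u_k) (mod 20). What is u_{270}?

u_0 = 0,  u_1 = 4,  u_2 = 4,  u_3 = 8,  u_4 = 12,  u_5 = 0,  u_6 = 12,  u_7 = 12,  u_8 = 4,  u_9 = 16,  u_{10} = 0,  u_{11} = 16,  u_{12} = 16,  u_{13} = 12,  u_{14} = 8,  u_{15} = 0,  u_{16} = 8,  u_{17} = 8,  u_{18} = 16,  u_{19} = 4,  u_{20} = 0,  u_{21} = 4.
The sequence repeats with period 20.
So u_{270} = u_{0 + ((270-0) mod 20)} = u_{10} = 0.

0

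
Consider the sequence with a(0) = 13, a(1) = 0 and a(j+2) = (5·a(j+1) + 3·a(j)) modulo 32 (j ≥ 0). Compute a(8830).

12

Listing terms: a(0) = 13,  a(1) = 0,  a(2) = 7,  a(3) = 3,  a(4) = 4,  a(5) = 29,  a(6) = 29,  a(7) = 8,  a(8) = 31,  a(9) = 19,  a(10) = 28,  a(11) = 5,  a(12) = 13,  a(13) = 16,  a(14) = 23,  a(15) = 3,  a(16) = 20,  a(17) = 13,  a(18) = 29,  a(19) = 24,  a(20) = 15,  a(21) = 19,  a(22) = 12,  a(23) = 21,  a(24) = 13,  a(25) = 0.
Since (a(24), a(25)) = (a(0), a(1)) = (13, 0) (two consecutive terms determine the rest), the sequence is periodic with period 24.
So a(8830) = a(0 + ((8830-0) mod 24)) = a(22) = 12.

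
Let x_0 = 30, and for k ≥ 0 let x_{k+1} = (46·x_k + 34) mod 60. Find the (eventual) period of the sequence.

15

Computing terms: x_0 = 30, x_1 = 34, x_2 = 38, x_3 = 42, x_4 = 46, x_5 = 50, x_6 = 54, x_7 = 58, x_8 = 2, x_9 = 6, x_{10} = 10, x_{11} = 14, x_{12} = 18, x_{13} = 22, x_{14} = 26, x_{15} = 30.
Since x_{15} = x_0 = 30, the sequence is periodic with period 15.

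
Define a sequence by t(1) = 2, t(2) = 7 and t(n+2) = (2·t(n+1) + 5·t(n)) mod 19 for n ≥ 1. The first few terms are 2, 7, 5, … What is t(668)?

Listing terms: t(1) = 2, t(2) = 7, t(3) = 5, t(4) = 7, t(5) = 1, t(6) = 18, t(7) = 3, t(8) = 1, t(9) = 17, t(10) = 1, t(11) = 11, t(12) = 8, t(13) = 14, t(14) = 11, t(15) = 16, t(16) = 11, t(17) = 7, t(18) = 12, t(19) = 2, t(20) = 7.
Since (t(19), t(20)) = (t(1), t(2)) = (2, 7) (two consecutive terms determine the rest), the sequence is periodic with period 18.
(668 - 1) mod 18 = 1, so t(668) = t(2) = 7.

7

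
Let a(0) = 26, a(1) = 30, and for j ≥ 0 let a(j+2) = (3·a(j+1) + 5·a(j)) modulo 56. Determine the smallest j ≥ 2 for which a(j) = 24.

5

Computing terms: a(0) = 26; a(1) = 30; a(2) = 52; a(3) = 26; a(4) = 2; a(5) = 24; a(6) = 26; a(7) = 30.
The sequence repeats with period 6.
The value 24 first appears (with j ≥ 2) at a(5).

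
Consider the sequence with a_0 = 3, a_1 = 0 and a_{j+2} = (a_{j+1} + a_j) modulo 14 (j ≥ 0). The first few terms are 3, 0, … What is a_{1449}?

Computing terms: a_0 = 3, a_1 = 0, a_2 = 3, a_3 = 3, a_4 = 6, a_5 = 9, a_6 = 1, a_7 = 10, a_8 = 11, a_9 = 7, a_{10} = 4, a_{11} = 11, a_{12} = 1, a_{13} = 12, a_{14} = 13, a_{15} = 11, a_{16} = 10, a_{17} = 7, a_{18} = 3, a_{19} = 10, a_{20} = 13, a_{21} = 9, a_{22} = 8, a_{23} = 3, a_{24} = 11, a_{25} = 0, a_{26} = 11, a_{27} = 11, a_{28} = 8, a_{29} = 5, a_{30} = 13, a_{31} = 4, a_{32} = 3, a_{33} = 7, a_{34} = 10, a_{35} = 3, a_{36} = 13, a_{37} = 2, a_{38} = 1, a_{39} = 3, a_{40} = 4, a_{41} = 7, a_{42} = 11, a_{43} = 4, a_{44} = 1, a_{45} = 5, a_{46} = 6, a_{47} = 11, a_{48} = 3, a_{49} = 0.
The sequence repeats with period 48.
So a_{1449} = a_{0 + ((1449-0) mod 48)} = a_9 = 7.

7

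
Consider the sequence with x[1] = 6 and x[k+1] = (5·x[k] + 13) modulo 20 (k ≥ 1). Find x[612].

13

x[1] = 6; x[2] = 3; x[3] = 8; x[4] = 13; x[5] = 18; x[6] = 3.
Since x[6] = x[2] = 3, the sequence is eventually periodic: after a pre-period of length 1 it cycles with period 4.
For k ≥ 2, x[k] depends only on (k - 2) mod 4. (612 - 2) mod 4 = 2, so x[612] = x[4] = 13.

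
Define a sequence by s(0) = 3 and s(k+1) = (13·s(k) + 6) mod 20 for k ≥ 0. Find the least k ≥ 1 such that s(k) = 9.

We have s(0) = 3, s(1) = 5, s(2) = 11, s(3) = 9, s(4) = 3.
The sequence repeats with period 4.
The value 9 first appears (with k ≥ 1) at s(3).

3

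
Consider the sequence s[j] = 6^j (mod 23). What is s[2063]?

12

s[1] = 6,  s[2] = 13,  s[3] = 9,  s[4] = 8,  s[5] = 2,  s[6] = 12,  s[7] = 3,  s[8] = 18,  s[9] = 16,  s[10] = 4,  s[11] = 1,  s[12] = 6.
The sequence repeats with period 11.
(2063 - 1) mod 11 = 5, so s[2063] = s[6] = 12.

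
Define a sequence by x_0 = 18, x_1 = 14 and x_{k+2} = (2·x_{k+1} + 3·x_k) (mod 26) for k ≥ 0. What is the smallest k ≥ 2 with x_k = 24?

Computing terms: x_0 = 18, x_1 = 14, x_2 = 4, x_3 = 24, x_4 = 8, x_5 = 10, x_6 = 18, x_7 = 14.
The sequence repeats with period 6.
The value 24 first appears (with k ≥ 2) at x_3.

3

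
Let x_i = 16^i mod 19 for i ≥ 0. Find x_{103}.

5

Listing terms: x_0 = 1,  x_1 = 16,  x_2 = 9,  x_3 = 11,  x_4 = 5,  x_5 = 4,  x_6 = 7,  x_7 = 17,  x_8 = 6,  x_9 = 1.
Since x_9 = x_0 = 1, the sequence is periodic with period 9.
So x_{103} = x_{0 + ((103-0) mod 9)} = x_4 = 5.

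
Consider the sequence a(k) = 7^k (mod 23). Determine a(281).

19

We have a(1) = 7,  a(2) = 3,  a(3) = 21,  a(4) = 9,  a(5) = 17,  a(6) = 4,  a(7) = 5,  a(8) = 12,  a(9) = 15,  a(10) = 13,  a(11) = 22,  a(12) = 16,  a(13) = 20,  a(14) = 2,  a(15) = 14,  a(16) = 6,  a(17) = 19,  a(18) = 18,  a(19) = 11,  a(20) = 8,  a(21) = 10,  a(22) = 1,  a(23) = 7.
The sequence repeats with period 22.
(281 - 1) mod 22 = 16, so a(281) = a(17) = 19.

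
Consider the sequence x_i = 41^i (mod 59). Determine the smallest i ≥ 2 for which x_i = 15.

We have x_1 = 41,  x_2 = 29,  x_3 = 9,  x_4 = 15,  x_5 = 25,  x_6 = 22,  x_7 = 17,  x_8 = 48,  x_9 = 21,  x_{10} = 35,  x_{11} = 19,  x_{12} = 12,  x_{13} = 20,  x_{14} = 53,  x_{15} = 49,  x_{16} = 3,  x_{17} = 5,  x_{18} = 28,  x_{19} = 27,  x_{20} = 45,  x_{21} = 16,  x_{22} = 7,  x_{23} = 51,  x_{24} = 26,  x_{25} = 4,  x_{26} = 46,  x_{27} = 57,  x_{28} = 36,  x_{29} = 1,  x_{30} = 41.
Since x_{30} = x_1 = 41, the sequence is periodic with period 29.
The value 15 first appears (with i ≥ 2) at x_4.

4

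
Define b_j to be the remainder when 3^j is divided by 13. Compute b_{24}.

Computing terms: b_0 = 1; b_1 = 3; b_2 = 9; b_3 = 1.
The sequence repeats with period 3.
So b_{24} = b_{0 + ((24-0) mod 3)} = b_0 = 1.

1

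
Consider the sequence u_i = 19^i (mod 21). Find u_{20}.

4

We have u_1 = 19, u_2 = 4, u_3 = 13, u_4 = 16, u_5 = 10, u_6 = 1, u_7 = 19.
The sequence repeats with period 6.
So u_{20} = u_{1 + ((20-1) mod 6)} = u_2 = 4.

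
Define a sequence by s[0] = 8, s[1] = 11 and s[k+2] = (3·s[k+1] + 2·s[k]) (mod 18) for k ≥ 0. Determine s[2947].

Listing terms: s[0] = 8; s[1] = 11; s[2] = 13; s[3] = 7; s[4] = 11; s[5] = 11; s[6] = 1; s[7] = 7; s[8] = 5; s[9] = 11; s[10] = 7; s[11] = 7; s[12] = 17; s[13] = 11; s[14] = 13.
Since (s[13], s[14]) = (s[1], s[2]) = (11, 13) (two consecutive terms determine the rest), the sequence is eventually periodic: after a pre-period of length 1 it cycles with period 12.
For k ≥ 1, s[k] depends only on (k - 1) mod 12. (2947 - 1) mod 12 = 6, so s[2947] = s[7] = 7.

7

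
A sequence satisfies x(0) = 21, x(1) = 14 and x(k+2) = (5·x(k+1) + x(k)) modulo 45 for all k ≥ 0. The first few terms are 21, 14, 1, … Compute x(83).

Computing terms: x(0) = 21; x(1) = 14; x(2) = 1; x(3) = 19; x(4) = 6; x(5) = 4; x(6) = 26; x(7) = 44; x(8) = 21; x(9) = 14.
Since (x(8), x(9)) = (x(0), x(1)) = (21, 14) (two consecutive terms determine the rest), the sequence is periodic with period 8.
(83 - 0) mod 8 = 3, so x(83) = x(3) = 19.

19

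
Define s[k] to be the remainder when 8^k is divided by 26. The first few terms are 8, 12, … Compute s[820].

14

Computing terms: s[1] = 8, s[2] = 12, s[3] = 18, s[4] = 14, s[5] = 8.
Since s[5] = s[1] = 8, the sequence is periodic with period 4.
So s[820] = s[1 + ((820-1) mod 4)] = s[4] = 14.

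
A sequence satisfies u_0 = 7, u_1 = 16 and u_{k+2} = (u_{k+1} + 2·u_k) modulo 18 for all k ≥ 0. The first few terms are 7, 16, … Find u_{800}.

0

Computing terms: u_0 = 7,  u_1 = 16,  u_2 = 12,  u_3 = 8,  u_4 = 14,  u_5 = 12,  u_6 = 4,  u_7 = 10,  u_8 = 0,  u_9 = 2,  u_{10} = 2,  u_{11} = 6,  u_{12} = 10,  u_{13} = 4,  u_{14} = 6,  u_{15} = 14,  u_{16} = 8,  u_{17} = 0,  u_{18} = 16,  u_{19} = 16,  u_{20} = 12.
Since (u_{19}, u_{20}) = (u_1, u_2) = (16, 12) (two consecutive terms determine the rest), the sequence is eventually periodic: after a pre-period of length 1 it cycles with period 18.
For k ≥ 1, u_k depends only on (k - 1) mod 18. (800 - 1) mod 18 = 7, so u_{800} = u_8 = 0.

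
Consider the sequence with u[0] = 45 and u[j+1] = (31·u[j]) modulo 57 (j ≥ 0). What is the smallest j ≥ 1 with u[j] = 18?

5

Computing terms: u[0] = 45, u[1] = 27, u[2] = 39, u[3] = 12, u[4] = 30, u[5] = 18, u[6] = 45.
The sequence repeats with period 6.
The value 18 first appears (with j ≥ 1) at u[5].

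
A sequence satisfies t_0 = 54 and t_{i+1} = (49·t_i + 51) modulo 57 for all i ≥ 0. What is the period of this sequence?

3

t_0 = 54; t_1 = 18; t_2 = 21; t_3 = 54.
Since t_3 = t_0 = 54, the sequence is periodic with period 3.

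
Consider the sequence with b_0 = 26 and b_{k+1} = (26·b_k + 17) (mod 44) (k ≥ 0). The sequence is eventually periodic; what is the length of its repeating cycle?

5

Listing terms: b_0 = 26, b_1 = 33, b_2 = 39, b_3 = 19, b_4 = 27, b_5 = 15, b_6 = 11, b_7 = 39.
Since b_7 = b_2 = 39, the sequence is eventually periodic: after a pre-period of length 2 it cycles with period 5.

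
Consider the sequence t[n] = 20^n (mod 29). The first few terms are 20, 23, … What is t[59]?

25

Listing terms: t[1] = 20; t[2] = 23; t[3] = 25; t[4] = 7; t[5] = 24; t[6] = 16; t[7] = 1; t[8] = 20.
The sequence repeats with period 7.
So t[59] = t[1 + ((59-1) mod 7)] = t[3] = 25.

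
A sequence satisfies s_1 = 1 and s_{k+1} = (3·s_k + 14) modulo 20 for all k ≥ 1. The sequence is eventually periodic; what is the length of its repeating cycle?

4

Computing terms: s_1 = 1, s_2 = 17, s_3 = 5, s_4 = 9, s_5 = 1.
Since s_5 = s_1 = 1, the sequence is periodic with period 4.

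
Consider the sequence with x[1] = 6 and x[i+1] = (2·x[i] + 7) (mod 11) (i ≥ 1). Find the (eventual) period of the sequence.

We have x[1] = 6; x[2] = 8; x[3] = 1; x[4] = 9; x[5] = 3; x[6] = 2; x[7] = 0; x[8] = 7; x[9] = 10; x[10] = 5; x[11] = 6.
Since x[11] = x[1] = 6, the sequence is periodic with period 10.

10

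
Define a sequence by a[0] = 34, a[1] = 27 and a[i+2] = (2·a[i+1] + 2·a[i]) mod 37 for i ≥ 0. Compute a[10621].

a[0] = 34, a[1] = 27, a[2] = 11, a[3] = 2, a[4] = 26, a[5] = 19, a[6] = 16, a[7] = 33, a[8] = 24, a[9] = 3, a[10] = 17, a[11] = 3, a[12] = 3, a[13] = 12, a[14] = 30, a[15] = 10, a[16] = 6, a[17] = 32, a[18] = 2, a[19] = 31, a[20] = 29, a[21] = 9, a[22] = 2, a[23] = 22, a[24] = 11, a[25] = 29, a[26] = 6, a[27] = 33, a[28] = 4, a[29] = 0, a[30] = 8, a[31] = 16, a[32] = 11, a[33] = 17, a[34] = 19, a[35] = 35, a[36] = 34, a[37] = 27.
Since (a[36], a[37]) = (a[0], a[1]) = (34, 27) (two consecutive terms determine the rest), the sequence is periodic with period 36.
(10621 - 0) mod 36 = 1, so a[10621] = a[1] = 27.

27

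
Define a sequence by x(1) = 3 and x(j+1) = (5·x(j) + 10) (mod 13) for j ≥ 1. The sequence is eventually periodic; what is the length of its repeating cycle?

4

We have x(1) = 3, x(2) = 12, x(3) = 5, x(4) = 9, x(5) = 3.
The sequence repeats with period 4.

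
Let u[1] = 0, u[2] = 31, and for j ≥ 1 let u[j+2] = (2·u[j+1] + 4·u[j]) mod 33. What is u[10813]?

Listing terms: u[1] = 0; u[2] = 31; u[3] = 29; u[4] = 17; u[5] = 18; u[6] = 5; u[7] = 16; u[8] = 19; u[9] = 3; u[10] = 16; u[11] = 11; u[12] = 20; u[13] = 18; u[14] = 17; u[15] = 7; u[16] = 16; u[17] = 27; u[18] = 19; u[19] = 14; u[20] = 5; u[21] = 0; u[22] = 20; u[23] = 7; u[24] = 28; u[25] = 18; u[26] = 16; u[27] = 5; u[28] = 8; u[29] = 3; u[30] = 5; u[31] = 22; u[32] = 31; u[33] = 18; u[34] = 28; u[35] = 29; u[36] = 5; u[37] = 27; u[38] = 8; u[39] = 25; u[40] = 16; u[41] = 0; u[42] = 31.
Since (u[41], u[42]) = (u[1], u[2]) = (0, 31) (two consecutive terms determine the rest), the sequence is periodic with period 40.
So u[10813] = u[1 + ((10813-1) mod 40)] = u[13] = 18.

18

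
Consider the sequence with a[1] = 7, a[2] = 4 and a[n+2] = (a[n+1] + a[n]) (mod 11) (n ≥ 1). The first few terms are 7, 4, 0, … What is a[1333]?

0

a[1] = 7, a[2] = 4, a[3] = 0, a[4] = 4, a[5] = 4, a[6] = 8, a[7] = 1, a[8] = 9, a[9] = 10, a[10] = 8, a[11] = 7, a[12] = 4.
The sequence repeats with period 10.
(1333 - 1) mod 10 = 2, so a[1333] = a[3] = 0.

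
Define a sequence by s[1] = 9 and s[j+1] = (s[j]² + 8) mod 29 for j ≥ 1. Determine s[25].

28

s[1] = 9,  s[2] = 2,  s[3] = 12,  s[4] = 7,  s[5] = 28,  s[6] = 9.
Since s[6] = s[1] = 9, the sequence is periodic with period 5.
(25 - 1) mod 5 = 4, so s[25] = s[5] = 28.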